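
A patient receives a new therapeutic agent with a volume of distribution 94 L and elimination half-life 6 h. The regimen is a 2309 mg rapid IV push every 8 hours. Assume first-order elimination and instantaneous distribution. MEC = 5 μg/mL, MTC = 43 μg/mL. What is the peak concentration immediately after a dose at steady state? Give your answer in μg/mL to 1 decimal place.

τ/t½ = 8/6 ≈ 1.3333, so fraction remaining f = (1/2)^(8/6) ≈ 0.3969.
Accumulation ratio R = 1/(1 − f) ≈ 1/0.6031 ≈ 1.6581.
Single-dose peak C₀ = D/Vd = 2309/94 ≈ 24.564 μg/mL.
Steady-state peak Cmax,ss = C₀·R ≈ 24.564 × 1.6581 ≈ 40.730 μg/mL.
Peak 40.7 μg/mL vs MTC 43 μg/mL: below toxic threshold.

40.7 μg/mL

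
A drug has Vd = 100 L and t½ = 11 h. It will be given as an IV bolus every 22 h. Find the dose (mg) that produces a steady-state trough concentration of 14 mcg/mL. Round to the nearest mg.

τ/t½ = 22/11 ≈ 2, so f = (1/2)^(22/11) ≈ 0.250000.
Cmin,ss = (D/Vd)·f/(1−f), so D = Cmin,ss·Vd·(1−f)/f.
D = 14 × 100 × (1−f)/f ≈ 14 × 100 × 3.00000 ≈ 4200.00 mg.

4200 mg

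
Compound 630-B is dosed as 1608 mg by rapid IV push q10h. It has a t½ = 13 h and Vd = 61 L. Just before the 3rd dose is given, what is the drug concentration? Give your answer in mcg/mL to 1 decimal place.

24.5 mcg/mL

f = (1/2)^(τ/t½) = (1/2)^(10/13) ≈ 0.5867.
C₀ = D/Vd = 1608/61 ≈ 26.361 mcg/mL.
Before the 3rd dose, 2 doses have been given. Superposition: Cmin = C₀·(f + f²).
≈ 26.361 × (0.5867 + 0.3442) ≈ 26.361 × 0.9309 ≈ 24.539 mcg/mL.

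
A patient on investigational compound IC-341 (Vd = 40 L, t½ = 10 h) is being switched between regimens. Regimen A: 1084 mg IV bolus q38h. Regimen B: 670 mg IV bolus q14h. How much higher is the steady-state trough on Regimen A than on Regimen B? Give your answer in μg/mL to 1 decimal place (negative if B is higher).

Regimen A: f = (1/2)^(38/10) ≈ 0.0718; Cmin,ss = (1084/40)·f/(1−f) ≈ 2.096 μg/mL.
Regimen B: f = (1/2)^(14/10) ≈ 0.3789; Cmin,ss = (670/40)·f/(1−f) ≈ 10.218 μg/mL.
Difference ≈ 2.096 − 10.218 ≈ -8.122 μg/mL.

-8.1 μg/mL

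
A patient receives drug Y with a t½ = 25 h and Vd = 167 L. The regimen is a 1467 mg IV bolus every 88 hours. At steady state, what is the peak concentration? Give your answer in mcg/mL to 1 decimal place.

9.6 mcg/mL

k = ln2/t½ = ln2/25 ≈ 0.027726 h⁻¹; fraction remaining f = e^(−kτ) = e^(−0.027726×88) ≈ 0.0872.
Accumulation ratio R = 1/(1 − f) ≈ 1/0.9128 ≈ 1.0955.
Each bolus raises the concentration by D/Vd = 1467/167 ≈ 8.784 mcg/mL.
Cmax,ss = C₀/(1 − f) ≈ 8.784/0.9128 ≈ 9.623 mcg/mL.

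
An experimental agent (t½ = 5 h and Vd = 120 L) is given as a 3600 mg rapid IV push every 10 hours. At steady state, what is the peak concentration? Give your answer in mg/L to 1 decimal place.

The dosing interval is 2 half-lives, so f = 2^(−2) = 0.25.
Accumulation ratio R = 1/(1 − f) = 1/0.75 = 4/3.
Single-dose peak C₀ = D/Vd = 3600/120 = 30 mg/L.
Steady-state peak Cmax,ss = C₀·R = 30 × 4/3 ≈ 40.000 mg/L.

40.0 mg/L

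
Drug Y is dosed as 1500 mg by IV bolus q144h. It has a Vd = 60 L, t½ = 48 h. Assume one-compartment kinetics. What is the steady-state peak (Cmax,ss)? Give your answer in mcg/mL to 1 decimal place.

τ = 144 h = 3 half-lives, so f = (1/2)^3 = 0.125.
Accumulation ratio R = 1/(1 − f) = 1/0.875 = 8/7.
Single-dose peak C₀ = D/Vd = 1500/60 = 25 mcg/mL.
Steady-state peak Cmax,ss = C₀·R = 25 × 8/7 ≈ 28.571 mcg/mL.

28.6 mcg/mL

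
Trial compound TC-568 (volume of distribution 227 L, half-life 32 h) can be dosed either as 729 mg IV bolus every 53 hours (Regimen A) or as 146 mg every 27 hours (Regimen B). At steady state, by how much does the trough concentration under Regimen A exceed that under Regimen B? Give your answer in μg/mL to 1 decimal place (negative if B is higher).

Regimen A: f = (1/2)^(53/32) ≈ 0.3173; Cmin,ss = (729/227)·f/(1−f) ≈ 1.493 μg/mL.
Regimen B: f = (1/2)^(27/32) ≈ 0.5572; Cmin,ss = (146/227)·f/(1−f) ≈ 0.809 μg/mL.
Difference ≈ 1.493 − 0.809 ≈ 0.684 μg/mL.

0.7 μg/mL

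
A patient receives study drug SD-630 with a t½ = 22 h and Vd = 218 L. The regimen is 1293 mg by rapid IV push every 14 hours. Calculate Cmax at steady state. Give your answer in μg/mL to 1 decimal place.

Over one 14-h interval, 14/22 ≈ 0.63636 half-lives elapse, leaving f ≈ 0.6433 of each dose.
Accumulation ratio R = 1/(1 − f) ≈ 1/0.3567 ≈ 2.8035.
Each bolus raises the concentration by D/Vd = 1293/218 ≈ 5.931 μg/mL.
Steady-state peak Cmax,ss = C₀·R ≈ 5.931 × 2.8035 ≈ 16.628 μg/mL.

16.6 μg/mL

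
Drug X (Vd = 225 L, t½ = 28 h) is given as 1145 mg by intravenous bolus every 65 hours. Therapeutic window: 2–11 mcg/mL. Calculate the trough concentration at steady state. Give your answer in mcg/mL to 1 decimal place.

Over one 65-h interval, 65/28 ≈ 2.3214 half-lives elapse, leaving f ≈ 0.2001 of each dose.
At steady state, accumulation factor R = 1/(1 − e^(−kτ)) ≈ 1.2502.
Single-dose peak C₀ = D/Vd = 1145/225 ≈ 5.089 mcg/mL.
Cmax,ss = C₀/(1 − f) ≈ 5.089/0.7999 ≈ 6.362 mcg/mL.
Steady-state trough Cmin,ss = Cmax,ss·f ≈ 6.362 × 0.2001 ≈ 1.273 mcg/mL.
Trough 1.3 mcg/mL vs MEC 2 mcg/mL: subtherapeutic.

1.3 mcg/mL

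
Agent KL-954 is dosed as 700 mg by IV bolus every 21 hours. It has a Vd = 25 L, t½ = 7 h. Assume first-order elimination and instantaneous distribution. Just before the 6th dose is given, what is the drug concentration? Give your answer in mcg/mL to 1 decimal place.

4.0 mcg/mL

f = (1/2)^(τ/t½) = (1/2)^(21/7) ≈ 0.1250.
C₀ = D/Vd = 700/25 ≈ 28.000 mcg/mL.
Before the 6th dose, 5 doses have been given. Superposition: Cmin = C₀·(f + f² + … + f^5).
≈ 28.000 × (0.1250 + 0.0156 + 0.0020 + 0.0002 + 0.0000) ≈ 28.000 × 0.1428 ≈ 3.998 mcg/mL.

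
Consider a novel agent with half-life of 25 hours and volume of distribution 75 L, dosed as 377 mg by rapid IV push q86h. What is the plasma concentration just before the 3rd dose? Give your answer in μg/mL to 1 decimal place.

0.5 μg/mL

f = (1/2)^(τ/t½) = (1/2)^(86/25) ≈ 0.0921.
C₀ = D/Vd = 377/75 ≈ 5.027 μg/mL.
Before the 3rd dose, 2 doses have been given. Superposition: Cmin = C₀·(f + f²).
≈ 5.027 × (0.0921 + 0.0085) ≈ 5.027 × 0.1006 ≈ 0.506 μg/mL.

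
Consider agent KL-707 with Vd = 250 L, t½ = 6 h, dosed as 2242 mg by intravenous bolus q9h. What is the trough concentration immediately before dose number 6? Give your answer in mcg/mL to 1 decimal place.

f = (1/2)^(τ/t½) = (1/2)^(9/6) ≈ 0.3536.
C₀ = D/Vd = 2242/250 ≈ 8.968 mcg/mL.
Before the 6th dose, 5 doses have been given. Superposition: Cmin = C₀·(f + f² + … + f^5).
≈ 8.968 × (0.3536 + 0.1250 + 0.0442 + 0.0156 + 0.0055) ≈ 8.968 × 0.5439 ≈ 4.878 mcg/mL.

4.9 mcg/mL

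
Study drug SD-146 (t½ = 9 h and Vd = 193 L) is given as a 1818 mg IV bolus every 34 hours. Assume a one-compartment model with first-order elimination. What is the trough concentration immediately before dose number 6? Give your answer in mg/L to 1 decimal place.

0.7 mg/L

f = (1/2)^(τ/t½) = (1/2)^(34/9) ≈ 0.0729.
C₀ = D/Vd = 1818/193 ≈ 9.420 mg/L.
Before the 6th dose, 5 doses have been given. Superposition: Cmin = C₀·(f + f² + … + f^5).
≈ 9.420 × (0.0729 + 0.0053 + 0.0004 + 0.0000 + 0.0000) ≈ 9.420 × 0.0786 ≈ 0.740 mg/L.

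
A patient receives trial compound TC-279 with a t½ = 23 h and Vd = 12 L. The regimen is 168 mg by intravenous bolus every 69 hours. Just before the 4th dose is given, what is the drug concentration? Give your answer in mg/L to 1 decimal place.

2.0 mg/L

f = (1/2)^(τ/t½) = (1/2)^(69/23) ≈ 0.1250.
C₀ = D/Vd = 168/12 ≈ 14.000 mg/L.
Before the 4th dose, 3 doses have been given. Superposition: Cmin = C₀·(f + f² + … + f^3).
≈ 14.000 × (0.1250 + 0.0156 + 0.0020) ≈ 14.000 × 0.1426 ≈ 1.996 mg/L.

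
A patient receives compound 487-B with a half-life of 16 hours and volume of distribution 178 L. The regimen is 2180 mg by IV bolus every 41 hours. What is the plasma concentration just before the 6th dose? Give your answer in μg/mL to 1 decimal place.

f = (1/2)^(τ/t½) = (1/2)^(41/16) ≈ 0.1693.
C₀ = D/Vd = 2180/178 ≈ 12.247 μg/mL.
Before the 6th dose, 5 doses have been given. Superposition: Cmin = C₀·(f + f² + … + f^5).
≈ 12.247 × (0.1693 + 0.0287 + 0.0049 + 0.0008 + 0.0001) ≈ 12.247 × 0.2038 ≈ 2.496 μg/mL.

2.5 μg/mL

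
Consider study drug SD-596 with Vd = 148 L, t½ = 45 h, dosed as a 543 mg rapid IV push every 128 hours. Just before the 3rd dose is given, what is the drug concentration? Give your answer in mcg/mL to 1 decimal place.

0.6 mcg/mL

f = (1/2)^(τ/t½) = (1/2)^(128/45) ≈ 0.1392.
C₀ = D/Vd = 543/148 ≈ 3.669 mcg/mL.
Before the 3rd dose, 2 doses have been given. Superposition: Cmin = C₀·(f + f²).
≈ 3.669 × (0.1392 + 0.0194) ≈ 3.669 × 0.1586 ≈ 0.582 mcg/mL.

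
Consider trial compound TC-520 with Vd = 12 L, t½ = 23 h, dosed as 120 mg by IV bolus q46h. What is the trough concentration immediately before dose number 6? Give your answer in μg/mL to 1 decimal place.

f = (1/2)^(τ/t½) = (1/2)^(46/23) ≈ 0.2500.
C₀ = D/Vd = 120/12 ≈ 10.000 μg/mL.
Before the 6th dose, 5 doses have been given. Superposition: Cmin = C₀·(f + f² + … + f^5).
≈ 10.000 × (0.2500 + 0.0625 + 0.0156 + 0.0039 + 0.0010) ≈ 10.000 × 0.3330 ≈ 3.330 μg/mL.

3.3 μg/mL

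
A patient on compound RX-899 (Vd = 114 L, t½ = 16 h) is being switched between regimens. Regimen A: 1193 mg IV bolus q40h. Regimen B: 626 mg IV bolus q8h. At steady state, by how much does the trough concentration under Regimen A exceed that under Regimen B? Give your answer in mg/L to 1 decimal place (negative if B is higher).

-11.0 mg/L

Regimen A: f = (1/2)^(40/16) ≈ 0.1768; Cmin,ss = (1193/114)·f/(1−f) ≈ 2.248 mg/L.
Regimen B: f = (1/2)^(8/16) ≈ 0.7071; Cmin,ss = (626/114)·f/(1−f) ≈ 13.257 mg/L.
Difference ≈ 2.248 − 13.257 ≈ -11.009 mg/L.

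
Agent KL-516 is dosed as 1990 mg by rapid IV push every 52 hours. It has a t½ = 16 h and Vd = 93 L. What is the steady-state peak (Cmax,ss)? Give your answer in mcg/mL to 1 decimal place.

Over one 52-h interval, 52/16 ≈ 3.25 half-lives elapse, leaving f ≈ 0.1051 of each dose.
Accumulation ratio R = 1/(1 − f) ≈ 1/0.8949 ≈ 1.1174.
Each bolus raises the concentration by D/Vd = 1990/93 ≈ 21.398 mcg/mL.
Steady-state peak Cmax,ss = C₀·R ≈ 21.398 × 1.1174 ≈ 23.910 mcg/mL.

23.9 mcg/mL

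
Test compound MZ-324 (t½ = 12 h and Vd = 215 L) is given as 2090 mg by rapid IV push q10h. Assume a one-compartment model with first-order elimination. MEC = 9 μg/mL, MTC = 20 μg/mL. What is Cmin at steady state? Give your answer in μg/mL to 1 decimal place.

12.4 μg/mL

Over one 10-h interval, 10/12 ≈ 0.83333 half-lives elapse, leaving f ≈ 0.5612 of each dose.
Single-dose peak C₀ = D/Vd = 2090/215 ≈ 9.721 μg/mL.
Steady-state trough Cmin,ss = C₀·f/(1−f) ≈ 9.721 × 0.5612/0.4388 ≈ 12.433 μg/mL.
Trough 12.4 μg/mL vs MEC 9 μg/mL: adequate.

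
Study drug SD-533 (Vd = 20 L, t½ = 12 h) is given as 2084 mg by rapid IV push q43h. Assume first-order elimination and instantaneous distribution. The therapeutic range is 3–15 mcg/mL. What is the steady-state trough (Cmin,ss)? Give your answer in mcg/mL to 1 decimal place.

9.5 mcg/mL

τ/t½ = 43/12 ≈ 3.5833, so fraction remaining f = (1/2)^(43/12) ≈ 0.0834.
At steady state, accumulation factor R = 1/(1 − e^(−kτ)) ≈ 1.0910.
Each bolus raises the concentration by D/Vd = 2084/20 ≈ 104.200 mcg/mL.
Steady-state peak Cmax,ss = C₀·R ≈ 104.200 × 1.0910 ≈ 113.682 mcg/mL.
Steady-state trough Cmin,ss = Cmax,ss·f ≈ 113.682 × 0.0834 ≈ 9.481 mcg/mL.
Trough 9.5 mcg/mL vs MEC 3 mcg/mL: adequate.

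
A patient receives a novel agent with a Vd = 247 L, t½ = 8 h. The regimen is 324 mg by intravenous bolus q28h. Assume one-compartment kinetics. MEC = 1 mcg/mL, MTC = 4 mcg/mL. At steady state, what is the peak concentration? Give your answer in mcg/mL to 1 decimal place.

1.4 mcg/mL

k = ln2/t½ = ln2/8 ≈ 0.086643 h⁻¹; fraction remaining f = e^(−kτ) = e^(−0.086643×28) ≈ 0.0884.
Accumulation ratio R = 1/(1 − f) ≈ 1/0.9116 ≈ 1.0970.
Single-dose peak C₀ = D/Vd = 324/247 ≈ 1.312 mcg/mL.
Steady-state peak Cmax,ss = C₀·R ≈ 1.312 × 1.0970 ≈ 1.439 mcg/mL.
Peak 1.4 mcg/mL vs MTC 4 mcg/mL: below toxic threshold.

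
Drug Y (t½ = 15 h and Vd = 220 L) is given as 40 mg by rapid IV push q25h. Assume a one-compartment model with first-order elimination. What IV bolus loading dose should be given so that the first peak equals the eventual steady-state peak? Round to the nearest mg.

58 mg

f = (1/2)^(25/15) ≈ 0.314980; accumulation ratio R = 1/(1−f) ≈ 1.45981.
Loading dose to hit Cmax,ss on first dose: D_load = D_maint·R ≈ 40 × 1.45981 ≈ 58.39 mg.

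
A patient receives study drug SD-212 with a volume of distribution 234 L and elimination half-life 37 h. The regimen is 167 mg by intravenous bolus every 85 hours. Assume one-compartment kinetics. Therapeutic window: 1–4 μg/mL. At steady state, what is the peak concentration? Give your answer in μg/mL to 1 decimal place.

0.9 μg/mL

k = ln2/t½ = ln2/37 ≈ 0.018734 h⁻¹; fraction remaining f = e^(−kτ) = e^(−0.018734×85) ≈ 0.2034.
At steady state, accumulation factor R = 1/(1 − e^(−kτ)) ≈ 1.2553.
Single-dose peak C₀ = D/Vd = 167/234 ≈ 0.714 μg/mL.
Steady-state peak Cmax,ss = C₀·R ≈ 0.714 × 1.2553 ≈ 0.896 μg/mL.
Peak 0.9 μg/mL vs MTC 4 μg/mL: below toxic threshold.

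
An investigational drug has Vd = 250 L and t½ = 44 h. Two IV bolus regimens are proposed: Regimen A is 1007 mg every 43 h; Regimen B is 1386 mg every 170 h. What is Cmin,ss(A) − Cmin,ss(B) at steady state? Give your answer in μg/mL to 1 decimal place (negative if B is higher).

Regimen A: f = (1/2)^(43/44) ≈ 0.5079; Cmin,ss = (1007/250)·f/(1−f) ≈ 4.157 μg/mL.
Regimen B: f = (1/2)^(170/44) ≈ 0.0687; Cmin,ss = (1386/250)·f/(1−f) ≈ 0.409 μg/mL.
Difference ≈ 4.157 − 0.409 ≈ 3.748 μg/mL.

3.7 μg/mL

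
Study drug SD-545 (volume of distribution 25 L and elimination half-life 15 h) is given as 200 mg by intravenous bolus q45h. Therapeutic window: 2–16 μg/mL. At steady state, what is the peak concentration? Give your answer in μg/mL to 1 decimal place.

The dosing interval is 3 half-lives, so f = 2^(−3) = 0.125.
At steady state, R = 1/(1 − 0.125) = 8/7.
Single-dose peak C₀ = D/Vd = 200/25 = 8 μg/mL.
Steady-state peak Cmax,ss = C₀·R = 8 × 8/7 ≈ 9.143 μg/mL.
Peak 9.1 μg/mL vs MTC 16 μg/mL: below toxic threshold.

9.1 μg/mL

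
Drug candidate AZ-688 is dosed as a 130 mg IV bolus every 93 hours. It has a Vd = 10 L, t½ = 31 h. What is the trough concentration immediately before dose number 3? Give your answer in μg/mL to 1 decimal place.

1.8 μg/mL

f = (1/2)^(τ/t½) = (1/2)^(93/31) ≈ 0.1250.
C₀ = D/Vd = 130/10 ≈ 13.000 μg/mL.
Before the 3rd dose, 2 doses have been given. Superposition: Cmin = C₀·(f + f²).
≈ 13.000 × (0.1250 + 0.0156) ≈ 13.000 × 0.1406 ≈ 1.828 μg/mL.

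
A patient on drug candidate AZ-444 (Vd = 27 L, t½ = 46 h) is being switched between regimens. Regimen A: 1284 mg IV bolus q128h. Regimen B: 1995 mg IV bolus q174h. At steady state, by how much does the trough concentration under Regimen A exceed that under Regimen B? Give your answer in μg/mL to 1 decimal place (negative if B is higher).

Regimen A: f = (1/2)^(128/46) ≈ 0.1453; Cmin,ss = (1284/27)·f/(1−f) ≈ 8.085 μg/mL.
Regimen B: f = (1/2)^(174/46) ≈ 0.0727; Cmin,ss = (1995/27)·f/(1−f) ≈ 5.793 μg/mL.
Difference ≈ 8.085 − 5.793 ≈ 2.292 μg/mL.

2.3 μg/mL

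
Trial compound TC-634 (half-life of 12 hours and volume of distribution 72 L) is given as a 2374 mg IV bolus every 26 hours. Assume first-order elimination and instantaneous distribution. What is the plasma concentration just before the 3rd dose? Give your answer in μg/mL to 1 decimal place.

f = (1/2)^(τ/t½) = (1/2)^(26/12) ≈ 0.2227.
C₀ = D/Vd = 2374/72 ≈ 32.972 μg/mL.
Before the 3rd dose, 2 doses have been given. Superposition: Cmin = C₀·(f + f²).
≈ 32.972 × (0.2227 + 0.0496) ≈ 32.972 × 0.2723 ≈ 8.978 μg/mL.

9.0 μg/mL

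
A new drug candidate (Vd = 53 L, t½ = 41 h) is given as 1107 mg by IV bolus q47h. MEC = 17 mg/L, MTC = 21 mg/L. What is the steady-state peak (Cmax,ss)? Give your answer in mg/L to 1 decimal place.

Over one 47-h interval, 47/41 ≈ 1.1463 half-lives elapse, leaving f ≈ 0.4518 of each dose.
At steady state, accumulation factor R = 1/(1 − e^(−kτ)) ≈ 1.8242.
Each bolus raises the concentration by D/Vd = 1107/53 ≈ 20.887 mg/L.
Cmax,ss = C₀/(1 − f) ≈ 20.887/0.5482 ≈ 38.101 mg/L.
Peak 38.1 mg/L vs MTC 21 mg/L: exceeds toxic threshold.

38.1 mg/L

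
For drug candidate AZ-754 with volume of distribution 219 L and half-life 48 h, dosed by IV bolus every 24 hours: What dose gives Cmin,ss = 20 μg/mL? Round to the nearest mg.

τ/t½ = 24/48 ≈ 0.5, so f = (1/2)^(24/48) ≈ 0.707107.
Cmin,ss = (D/Vd)·f/(1−f), so D = Cmin,ss·Vd·(1−f)/f.
D = 20 × 219 × (1−f)/f ≈ 20 × 219 × 0.41421 ≈ 1814.24 mg.

1814 mg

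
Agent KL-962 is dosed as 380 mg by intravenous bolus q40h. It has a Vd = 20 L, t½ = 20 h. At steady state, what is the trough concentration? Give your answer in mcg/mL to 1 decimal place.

6.3 mcg/mL

The dosing interval is 2 half-lives, so f = 2^(−2) = 0.25.
At steady state, R = 1/(1 − 0.25) = 4/3.
Single-dose peak C₀ = D/Vd = 380/20 = 19 mcg/mL.
Steady-state peak Cmax,ss = C₀·R = 19 × 4/3 ≈ 25.333 mcg/mL.
Steady-state trough Cmin,ss = Cmax,ss·f ≈ 25.333 × 0.25 ≈ 6.333 mcg/mL.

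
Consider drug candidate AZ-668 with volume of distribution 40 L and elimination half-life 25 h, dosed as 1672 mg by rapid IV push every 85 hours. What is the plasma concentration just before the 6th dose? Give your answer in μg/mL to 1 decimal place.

f = (1/2)^(τ/t½) = (1/2)^(85/25) ≈ 0.0947.
C₀ = D/Vd = 1672/40 ≈ 41.800 μg/mL.
Before the 6th dose, 5 doses have been given. Superposition: Cmin = C₀·(f + f² + … + f^5).
≈ 41.800 × (0.0947 + 0.0090 + 0.0008 + 0.0001 + 0.0000) ≈ 41.800 × 0.1046 ≈ 4.372 μg/mL.

4.4 μg/mL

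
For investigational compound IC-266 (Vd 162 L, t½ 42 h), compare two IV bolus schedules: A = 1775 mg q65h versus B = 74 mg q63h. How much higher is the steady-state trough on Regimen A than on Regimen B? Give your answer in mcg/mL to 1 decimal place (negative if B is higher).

5.4 mcg/mL

Regimen A: f = (1/2)^(65/42) ≈ 0.3421; Cmin,ss = (1775/162)·f/(1−f) ≈ 5.697 mcg/mL.
Regimen B: f = (1/2)^(63/42) ≈ 0.3536; Cmin,ss = (74/162)·f/(1−f) ≈ 0.250 mcg/mL.
Difference ≈ 5.697 − 0.250 ≈ 5.447 mcg/mL.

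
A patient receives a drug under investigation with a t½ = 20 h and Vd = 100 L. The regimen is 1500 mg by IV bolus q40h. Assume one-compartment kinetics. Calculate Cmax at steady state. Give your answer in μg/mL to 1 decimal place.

20.0 μg/mL

τ = 40 h = 2 half-lives, so f = (1/2)^2 = 0.25.
Accumulation ratio R = 1/(1 − f) = 1/0.75 = 4/3.
Single-dose peak C₀ = D/Vd = 1500/100 = 15 μg/mL.
Steady-state peak Cmax,ss = C₀·R = 15 × 4/3 ≈ 20.000 μg/mL.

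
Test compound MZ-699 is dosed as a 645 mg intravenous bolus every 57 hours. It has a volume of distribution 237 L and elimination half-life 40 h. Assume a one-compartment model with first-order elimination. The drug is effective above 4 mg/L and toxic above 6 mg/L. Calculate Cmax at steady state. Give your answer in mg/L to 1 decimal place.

4.3 mg/L

Over one 57-h interval, 57/40 ≈ 1.425 half-lives elapse, leaving f ≈ 0.3724 of each dose.
Accumulation ratio R = 1/(1 − f) ≈ 1/0.6276 ≈ 1.5934.
Single-dose peak C₀ = D/Vd = 645/237 ≈ 2.722 mg/L.
Steady-state peak Cmax,ss = C₀·R ≈ 2.722 × 1.5934 ≈ 4.337 mg/L.
Peak 4.3 mg/L vs MTC 6 mg/L: below toxic threshold.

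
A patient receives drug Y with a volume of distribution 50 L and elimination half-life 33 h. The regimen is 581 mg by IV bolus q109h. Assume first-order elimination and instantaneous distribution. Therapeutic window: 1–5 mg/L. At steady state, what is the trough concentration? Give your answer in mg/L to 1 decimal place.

τ/t½ = 109/33 ≈ 3.303, so fraction remaining f = (1/2)^(109/33) ≈ 0.1013.
Each bolus raises the concentration by D/Vd = 581/50 ≈ 11.620 mg/L.
Steady-state trough Cmin,ss = C₀·f/(1−f) ≈ 11.620 × 0.1013/0.8987 ≈ 1.310 mg/L.
Trough 1.3 mg/L vs MEC 1 mg/L: adequate.

1.3 mg/L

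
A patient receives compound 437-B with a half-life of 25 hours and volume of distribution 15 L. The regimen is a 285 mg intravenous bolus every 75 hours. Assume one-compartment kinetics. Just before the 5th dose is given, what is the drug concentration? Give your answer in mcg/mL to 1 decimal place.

2.7 mcg/mL

f = (1/2)^(τ/t½) = (1/2)^(75/25) ≈ 0.1250.
C₀ = D/Vd = 285/15 ≈ 19.000 mcg/mL.
Before the 5th dose, 4 doses have been given. Superposition: Cmin = C₀·(f + f² + … + f^4).
≈ 19.000 × (0.1250 + 0.0156 + 0.0020 + 0.0002) ≈ 19.000 × 0.1428 ≈ 2.713 mcg/mL.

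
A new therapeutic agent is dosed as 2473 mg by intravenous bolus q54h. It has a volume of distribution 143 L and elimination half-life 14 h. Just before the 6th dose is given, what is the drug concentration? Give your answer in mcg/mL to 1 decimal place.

f = (1/2)^(τ/t½) = (1/2)^(54/14) ≈ 0.0690.
C₀ = D/Vd = 2473/143 ≈ 17.294 mcg/mL.
Before the 6th dose, 5 doses have been given. Superposition: Cmin = C₀·(f + f² + … + f^5).
≈ 17.294 × (0.0690 + 0.0048 + 0.0003 + 0.0000 + 0.0000) ≈ 17.294 × 0.0741 ≈ 1.281 mcg/mL.

1.3 mcg/mL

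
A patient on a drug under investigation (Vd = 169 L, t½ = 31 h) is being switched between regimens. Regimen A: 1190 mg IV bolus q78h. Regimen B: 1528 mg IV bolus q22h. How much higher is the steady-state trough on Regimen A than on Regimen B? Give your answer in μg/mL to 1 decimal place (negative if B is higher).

Regimen A: f = (1/2)^(78/31) ≈ 0.1748; Cmin,ss = (1190/169)·f/(1−f) ≈ 1.492 μg/mL.
Regimen B: f = (1/2)^(22/31) ≈ 0.6115; Cmin,ss = (1528/169)·f/(1−f) ≈ 14.231 μg/mL.
Difference ≈ 1.492 − 14.231 ≈ -12.739 μg/mL.

-12.7 μg/mL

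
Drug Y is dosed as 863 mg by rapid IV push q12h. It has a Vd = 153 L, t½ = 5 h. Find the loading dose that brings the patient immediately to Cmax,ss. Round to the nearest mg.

1065 mg

f = (1/2)^(12/5) ≈ 0.189465; accumulation ratio R = 1/(1−f) ≈ 1.23375.
Loading dose to hit Cmax,ss on first dose: D_load = D_maint·R ≈ 863 × 1.23375 ≈ 1064.73 mg.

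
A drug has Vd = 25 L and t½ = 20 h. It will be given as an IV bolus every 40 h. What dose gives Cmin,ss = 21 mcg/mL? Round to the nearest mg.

1575 mg

τ/t½ = 40/20 ≈ 2, so f = (1/2)^(40/20) ≈ 0.250000.
Cmin,ss = (D/Vd)·f/(1−f), so D = Cmin,ss·Vd·(1−f)/f.
D = 21 × 25 × (1−f)/f ≈ 21 × 25 × 3.00000 ≈ 1575.00 mg.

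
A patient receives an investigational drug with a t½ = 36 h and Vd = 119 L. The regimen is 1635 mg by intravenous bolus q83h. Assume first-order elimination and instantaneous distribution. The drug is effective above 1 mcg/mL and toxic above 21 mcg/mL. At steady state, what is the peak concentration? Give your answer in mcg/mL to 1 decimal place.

k = ln2/t½ = ln2/36 ≈ 0.019254 h⁻¹; fraction remaining f = e^(−kτ) = e^(−0.019254×83) ≈ 0.2023.
At steady state, accumulation factor R = 1/(1 − e^(−kτ)) ≈ 1.2536.
Single-dose peak C₀ = D/Vd = 1635/119 ≈ 13.739 mcg/mL.
Steady-state peak Cmax,ss = C₀·R ≈ 13.739 × 1.2536 ≈ 17.223 mcg/mL.
Peak 17.2 mcg/mL vs MTC 21 mcg/mL: below toxic threshold.

17.2 mcg/mL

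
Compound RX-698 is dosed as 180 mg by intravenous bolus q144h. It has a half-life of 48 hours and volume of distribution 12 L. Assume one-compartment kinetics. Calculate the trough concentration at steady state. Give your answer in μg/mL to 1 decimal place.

2.1 μg/mL

The dosing interval is 3 half-lives, so f = 2^(−3) = 0.125.
At steady state, R = 1/(1 − 0.125) = 8/7.
Single-dose peak C₀ = D/Vd = 180/12 = 15 μg/mL.
Steady-state peak Cmax,ss = C₀·R = 15 × 8/7 ≈ 17.143 μg/mL.
Steady-state trough Cmin,ss = Cmax,ss·f ≈ 17.143 × 0.125 ≈ 2.143 μg/mL.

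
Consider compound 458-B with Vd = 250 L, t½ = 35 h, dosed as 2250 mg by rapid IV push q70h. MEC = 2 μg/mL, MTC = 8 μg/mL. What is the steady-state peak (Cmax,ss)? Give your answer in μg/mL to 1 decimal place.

12.0 μg/mL

The dosing interval is 2 half-lives, so f = 2^(−2) = 0.25.
At steady state, R = 1/(1 − 0.25) = 4/3.
Single-dose peak C₀ = D/Vd = 2250/250 = 9 μg/mL.
Steady-state peak Cmax,ss = C₀·R = 9 × 4/3 ≈ 12.000 μg/mL.
Peak 12.0 μg/mL vs MTC 8 μg/mL: exceeds toxic threshold.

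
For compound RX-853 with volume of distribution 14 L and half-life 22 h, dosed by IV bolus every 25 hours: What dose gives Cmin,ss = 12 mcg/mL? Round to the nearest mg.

τ/t½ = 25/22 ≈ 1.1364, so f = (1/2)^(25/22) ≈ 0.454905.
Cmin,ss = (D/Vd)·f/(1−f), so D = Cmin,ss·Vd·(1−f)/f.
D = 12 × 14 × (1−f)/f ≈ 12 × 14 × 1.19826 ≈ 201.31 mg.

201 mg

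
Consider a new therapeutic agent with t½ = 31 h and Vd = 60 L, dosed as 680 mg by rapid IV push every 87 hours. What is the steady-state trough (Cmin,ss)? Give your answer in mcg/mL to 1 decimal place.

Over one 87-h interval, 87/31 ≈ 2.8065 half-lives elapse, leaving f ≈ 0.1429 of each dose.
Each bolus raises the concentration by D/Vd = 680/60 ≈ 11.333 mcg/mL.
Steady-state trough Cmin,ss = C₀·f/(1−f) ≈ 11.333 × 0.1429/0.8571 ≈ 1.889 mcg/mL.

1.9 mcg/mL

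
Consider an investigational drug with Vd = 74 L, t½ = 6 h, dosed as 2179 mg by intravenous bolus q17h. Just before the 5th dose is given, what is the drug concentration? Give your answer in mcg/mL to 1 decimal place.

4.8 mcg/mL

f = (1/2)^(τ/t½) = (1/2)^(17/6) ≈ 0.1403.
C₀ = D/Vd = 2179/74 ≈ 29.446 mcg/mL.
Before the 5th dose, 4 doses have been given. Superposition: Cmin = C₀·(f + f² + … + f^4).
≈ 29.446 × (0.1403 + 0.0197 + 0.0028 + 0.0004) ≈ 29.446 × 0.1632 ≈ 4.806 mcg/mL.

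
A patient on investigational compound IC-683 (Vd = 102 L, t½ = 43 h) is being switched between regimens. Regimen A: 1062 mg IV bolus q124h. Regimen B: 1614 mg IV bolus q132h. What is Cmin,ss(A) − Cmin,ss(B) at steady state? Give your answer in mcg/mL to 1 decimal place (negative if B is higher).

-0.5 mcg/mL

Regimen A: f = (1/2)^(124/43) ≈ 0.1355; Cmin,ss = (1062/102)·f/(1−f) ≈ 1.632 mcg/mL.
Regimen B: f = (1/2)^(132/43) ≈ 0.1191; Cmin,ss = (1614/102)·f/(1−f) ≈ 2.139 mcg/mL.
Difference ≈ 1.632 − 2.139 ≈ -0.507 mcg/mL.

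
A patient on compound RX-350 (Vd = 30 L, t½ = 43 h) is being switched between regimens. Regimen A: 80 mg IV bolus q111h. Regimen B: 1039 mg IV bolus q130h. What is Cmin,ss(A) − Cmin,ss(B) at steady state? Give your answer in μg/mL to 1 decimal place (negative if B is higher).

-4.3 μg/mL

Regimen A: f = (1/2)^(111/43) ≈ 0.1671; Cmin,ss = (80/30)·f/(1−f) ≈ 0.535 μg/mL.
Regimen B: f = (1/2)^(130/43) ≈ 0.1230; Cmin,ss = (1039/30)·f/(1−f) ≈ 4.857 μg/mL.
Difference ≈ 0.535 − 4.857 ≈ -4.322 μg/mL.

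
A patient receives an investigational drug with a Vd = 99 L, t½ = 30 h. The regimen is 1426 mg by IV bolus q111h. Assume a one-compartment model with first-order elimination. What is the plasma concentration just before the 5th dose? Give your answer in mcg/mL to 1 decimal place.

f = (1/2)^(τ/t½) = (1/2)^(111/30) ≈ 0.0769.
C₀ = D/Vd = 1426/99 ≈ 14.404 mcg/mL.
Before the 5th dose, 4 doses have been given. Superposition: Cmin = C₀·(f + f² + … + f^4).
≈ 14.404 × (0.0769 + 0.0059 + 0.0005 + 0.0000) ≈ 14.404 × 0.0833 ≈ 1.200 mcg/mL.

1.2 mcg/mL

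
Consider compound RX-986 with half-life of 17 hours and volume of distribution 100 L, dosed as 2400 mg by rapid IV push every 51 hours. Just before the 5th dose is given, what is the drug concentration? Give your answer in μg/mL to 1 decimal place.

f = (1/2)^(τ/t½) = (1/2)^(51/17) ≈ 0.1250.
C₀ = D/Vd = 2400/100 ≈ 24.000 μg/mL.
Before the 5th dose, 4 doses have been given. Superposition: Cmin = C₀·(f + f² + … + f^4).
≈ 24.000 × (0.1250 + 0.0156 + 0.0020 + 0.0002) ≈ 24.000 × 0.1428 ≈ 3.427 μg/mL.

3.4 μg/mL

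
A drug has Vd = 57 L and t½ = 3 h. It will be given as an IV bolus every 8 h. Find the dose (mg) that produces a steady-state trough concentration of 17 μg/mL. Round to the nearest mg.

5184 mg

τ/t½ = 8/3 ≈ 2.6667, so f = (1/2)^(8/3) ≈ 0.157490.
Cmin,ss = (D/Vd)·f/(1−f), so D = Cmin,ss·Vd·(1−f)/f.
D = 17 × 57 × (1−f)/f ≈ 17 × 57 × 5.34961 ≈ 5183.77 mg.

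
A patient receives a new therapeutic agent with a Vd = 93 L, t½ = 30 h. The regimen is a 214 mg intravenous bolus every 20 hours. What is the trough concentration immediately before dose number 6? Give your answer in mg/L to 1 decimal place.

f = (1/2)^(τ/t½) = (1/2)^(20/30) ≈ 0.6300.
C₀ = D/Vd = 214/93 ≈ 2.301 mg/L.
Before the 6th dose, 5 doses have been given. Superposition: Cmin = C₀·(f + f² + … + f^5).
≈ 2.301 × (0.6300 + 0.3969 + 0.2500 + 0.1575 + 0.0992) ≈ 2.301 × 1.5336 ≈ 3.529 mg/L.

3.5 mg/L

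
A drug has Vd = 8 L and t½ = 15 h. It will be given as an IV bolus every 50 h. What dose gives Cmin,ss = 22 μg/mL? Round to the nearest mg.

τ/t½ = 50/15 ≈ 3.3333, so f = (1/2)^(50/15) ≈ 0.099213.
Cmin,ss = (D/Vd)·f/(1−f), so D = Cmin,ss·Vd·(1−f)/f.
D = 22 × 8 × (1−f)/f ≈ 22 × 8 × 9.07932 ≈ 1597.96 mg.

1598 mg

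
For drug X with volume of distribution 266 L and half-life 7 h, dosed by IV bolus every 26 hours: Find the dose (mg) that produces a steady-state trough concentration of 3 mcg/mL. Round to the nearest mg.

τ/t½ = 26/7 ≈ 3.7143, so f = (1/2)^(26/7) ≈ 0.076188.
Cmin,ss = (D/Vd)·f/(1−f), so D = Cmin,ss·Vd·(1−f)/f.
D = 3 × 266 × (1−f)/f ≈ 3 × 266 × 12.12543 ≈ 9676.09 mg.

9676 mg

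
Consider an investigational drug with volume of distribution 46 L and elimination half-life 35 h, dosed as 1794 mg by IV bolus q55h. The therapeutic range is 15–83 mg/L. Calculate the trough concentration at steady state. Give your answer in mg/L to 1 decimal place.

τ/t½ = 55/35 ≈ 1.5714, so fraction remaining f = (1/2)^(55/35) ≈ 0.3365.
Each bolus raises the concentration by D/Vd = 1794/46 ≈ 39.000 mg/L.
Steady-state trough Cmin,ss = C₀·f/(1−f) ≈ 39.000 × 0.3365/0.6635 ≈ 19.779 mg/L.
Trough 19.8 mg/L vs MEC 15 mg/L: adequate.

19.8 mg/L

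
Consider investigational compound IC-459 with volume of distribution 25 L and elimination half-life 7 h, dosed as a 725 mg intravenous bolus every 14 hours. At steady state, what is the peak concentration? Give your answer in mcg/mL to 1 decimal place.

38.7 mcg/mL

τ = 14 h = 2 half-lives, so f = (1/2)^2 = 0.25.
At steady state, R = 1/(1 − 0.25) = 4/3.
Single-dose peak C₀ = D/Vd = 725/25 = 29 mcg/mL.
Steady-state peak Cmax,ss = C₀·R = 29 × 4/3 ≈ 38.667 mcg/mL.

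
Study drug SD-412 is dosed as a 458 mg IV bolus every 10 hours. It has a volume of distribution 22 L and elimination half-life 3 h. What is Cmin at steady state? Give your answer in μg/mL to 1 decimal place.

Over one 10-h interval, 10/3 ≈ 3.3333 half-lives elapse, leaving f ≈ 0.0992 of each dose.
At steady state, accumulation factor R = 1/(1 − e^(−kτ)) ≈ 1.1101.
Each bolus raises the concentration by D/Vd = 458/22 ≈ 20.818 μg/mL.
Steady-state peak Cmax,ss = C₀·R ≈ 20.818 × 1.1101 ≈ 23.110 μg/mL.
Steady-state trough Cmin,ss = Cmax,ss·f ≈ 23.110 × 0.0992 ≈ 2.293 μg/mL.

2.3 μg/mL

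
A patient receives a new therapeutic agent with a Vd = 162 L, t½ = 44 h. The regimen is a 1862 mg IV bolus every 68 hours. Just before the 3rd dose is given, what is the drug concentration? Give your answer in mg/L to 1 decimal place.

5.3 mg/L

f = (1/2)^(τ/t½) = (1/2)^(68/44) ≈ 0.3426.
C₀ = D/Vd = 1862/162 ≈ 11.494 mg/L.
Before the 3rd dose, 2 doses have been given. Superposition: Cmin = C₀·(f + f²).
≈ 11.494 × (0.3426 + 0.1174) ≈ 11.494 × 0.4600 ≈ 5.287 mg/L.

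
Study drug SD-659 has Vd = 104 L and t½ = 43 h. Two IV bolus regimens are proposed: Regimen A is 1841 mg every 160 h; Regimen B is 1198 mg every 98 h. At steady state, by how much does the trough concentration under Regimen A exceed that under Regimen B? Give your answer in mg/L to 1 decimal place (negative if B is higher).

-1.5 mg/L

Regimen A: f = (1/2)^(160/43) ≈ 0.0758; Cmin,ss = (1841/104)·f/(1−f) ≈ 1.452 mg/L.
Regimen B: f = (1/2)^(98/43) ≈ 0.2060; Cmin,ss = (1198/104)·f/(1−f) ≈ 2.989 mg/L.
Difference ≈ 1.452 − 2.989 ≈ -1.537 mg/L.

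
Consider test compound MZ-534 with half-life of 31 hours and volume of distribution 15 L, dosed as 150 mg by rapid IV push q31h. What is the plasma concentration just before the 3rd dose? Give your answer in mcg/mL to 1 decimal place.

f = (1/2)^(τ/t½) = (1/2)^(31/31) ≈ 0.5000.
C₀ = D/Vd = 150/15 ≈ 10.000 mcg/mL.
Before the 3rd dose, 2 doses have been given. Superposition: Cmin = C₀·(f + f²).
≈ 10.000 × (0.5000 + 0.2500) ≈ 10.000 × 0.7500 ≈ 7.500 mcg/mL.

7.5 mcg/mL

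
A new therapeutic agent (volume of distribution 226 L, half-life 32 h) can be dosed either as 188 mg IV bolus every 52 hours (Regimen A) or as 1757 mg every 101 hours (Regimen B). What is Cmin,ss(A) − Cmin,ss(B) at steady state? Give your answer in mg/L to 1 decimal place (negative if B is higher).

-0.6 mg/L

Regimen A: f = (1/2)^(52/32) ≈ 0.3242; Cmin,ss = (188/226)·f/(1−f) ≈ 0.399 mg/L.
Regimen B: f = (1/2)^(101/32) ≈ 0.1122; Cmin,ss = (1757/226)·f/(1−f) ≈ 0.983 mg/L.
Difference ≈ 0.399 − 0.983 ≈ -0.584 mg/L.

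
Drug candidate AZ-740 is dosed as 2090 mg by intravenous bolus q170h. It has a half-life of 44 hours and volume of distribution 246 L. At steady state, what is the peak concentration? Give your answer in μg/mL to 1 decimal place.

9.1 μg/mL

k = ln2/t½ = ln2/44 ≈ 0.015753 h⁻¹; fraction remaining f = e^(−kτ) = e^(−0.015753×170) ≈ 0.0687.
Accumulation ratio R = 1/(1 − f) ≈ 1/0.9313 ≈ 1.0738.
Single-dose peak C₀ = D/Vd = 2090/246 ≈ 8.496 μg/mL.
Steady-state peak Cmax,ss = C₀·R ≈ 8.496 × 1.0738 ≈ 9.123 μg/mL.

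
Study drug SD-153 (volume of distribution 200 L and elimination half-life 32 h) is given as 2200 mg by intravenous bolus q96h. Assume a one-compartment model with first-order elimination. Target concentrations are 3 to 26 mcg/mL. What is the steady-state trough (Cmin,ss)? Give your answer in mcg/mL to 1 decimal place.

1.6 mcg/mL

The dosing interval is 3 half-lives, so f = 2^(−3) = 0.125.
At steady state, R = 1/(1 − 0.125) = 8/7.
Single-dose peak C₀ = D/Vd = 2200/200 = 11 mcg/mL.
Steady-state peak Cmax,ss = C₀·R = 11 × 8/7 ≈ 12.571 mcg/mL.
Steady-state trough Cmin,ss = Cmax,ss·f ≈ 12.571 × 0.125 ≈ 1.571 mcg/mL.
Trough 1.6 mcg/mL vs MEC 3 mcg/mL: subtherapeutic.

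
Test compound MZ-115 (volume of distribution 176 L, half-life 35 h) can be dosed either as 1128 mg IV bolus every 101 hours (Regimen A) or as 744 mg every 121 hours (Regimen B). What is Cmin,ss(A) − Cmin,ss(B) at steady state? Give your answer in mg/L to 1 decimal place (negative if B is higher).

Regimen A: f = (1/2)^(101/35) ≈ 0.1353; Cmin,ss = (1128/176)·f/(1−f) ≈ 1.003 mg/L.
Regimen B: f = (1/2)^(121/35) ≈ 0.0911; Cmin,ss = (744/176)·f/(1−f) ≈ 0.424 mg/L.
Difference ≈ 1.003 − 0.424 ≈ 0.579 mg/L.

0.6 mg/L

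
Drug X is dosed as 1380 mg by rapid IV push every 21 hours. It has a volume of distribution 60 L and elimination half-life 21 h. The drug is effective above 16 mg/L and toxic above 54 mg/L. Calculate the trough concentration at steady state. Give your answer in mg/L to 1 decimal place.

23.0 mg/L

τ = 21 h = 1 half-life, so f = (1/2)^1 = 0.5.
At steady state, R = 1/(1 − 0.5) = 2/1.
Single-dose peak C₀ = D/Vd = 1380/60 = 23 mg/L.
Steady-state peak Cmax,ss = C₀·R = 23 × 2/1 ≈ 46.000 mg/L.
Steady-state trough Cmin,ss = Cmax,ss·f ≈ 46.000 × 0.5 ≈ 23.000 mg/L.
Trough 23.0 mg/L vs MEC 16 mg/L: adequate.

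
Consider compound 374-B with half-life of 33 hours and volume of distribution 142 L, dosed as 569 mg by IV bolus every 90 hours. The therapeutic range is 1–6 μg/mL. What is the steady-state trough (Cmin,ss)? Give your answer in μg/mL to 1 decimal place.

0.7 μg/mL

k = ln2/t½ = ln2/33 ≈ 0.021004 h⁻¹; fraction remaining f = e^(−kτ) = e^(−0.021004×90) ≈ 0.1510.
At steady state, accumulation factor R = 1/(1 − e^(−kτ)) ≈ 1.1779.
Each bolus raises the concentration by D/Vd = 569/142 ≈ 4.007 μg/mL.
Cmax,ss = C₀/(1 − f) ≈ 4.007/0.8490 ≈ 4.720 μg/mL.
One interval later, Cmin,ss = Cmax,ss·e^(−kτ) ≈ 4.720 × 0.1510 ≈ 0.713 μg/mL.
Trough 0.7 μg/mL vs MEC 1 μg/mL: subtherapeutic.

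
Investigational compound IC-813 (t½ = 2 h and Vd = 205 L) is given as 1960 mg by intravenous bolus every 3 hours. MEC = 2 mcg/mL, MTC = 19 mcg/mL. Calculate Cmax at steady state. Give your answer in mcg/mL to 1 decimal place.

14.8 mcg/mL

k = ln2/t½ = ln2/2 ≈ 0.346574 h⁻¹; fraction remaining f = e^(−kτ) = e^(−0.346574×3) ≈ 0.3536.
At steady state, accumulation factor R = 1/(1 − e^(−kτ)) ≈ 1.5470.
Single-dose peak C₀ = D/Vd = 1960/205 ≈ 9.561 mcg/mL.
Steady-state peak Cmax,ss = C₀·R ≈ 9.561 × 1.5470 ≈ 14.791 mcg/mL.
Peak 14.8 mcg/mL vs MTC 19 mcg/mL: below toxic threshold.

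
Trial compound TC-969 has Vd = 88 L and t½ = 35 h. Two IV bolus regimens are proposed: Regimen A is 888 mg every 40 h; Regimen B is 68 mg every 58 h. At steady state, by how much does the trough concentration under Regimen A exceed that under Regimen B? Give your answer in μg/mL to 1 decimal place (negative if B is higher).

8.0 μg/mL

Regimen A: f = (1/2)^(40/35) ≈ 0.4529; Cmin,ss = (888/88)·f/(1−f) ≈ 8.353 μg/mL.
Regimen B: f = (1/2)^(58/35) ≈ 0.3171; Cmin,ss = (68/88)·f/(1−f) ≈ 0.359 μg/mL.
Difference ≈ 8.353 − 0.359 ≈ 7.994 μg/mL.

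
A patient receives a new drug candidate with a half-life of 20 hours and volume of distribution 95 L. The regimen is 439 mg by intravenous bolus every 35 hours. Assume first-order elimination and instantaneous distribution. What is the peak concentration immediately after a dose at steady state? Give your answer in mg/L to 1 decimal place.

6.6 mg/L

k = ln2/t½ = ln2/20 ≈ 0.034657 h⁻¹; fraction remaining f = e^(−kτ) = e^(−0.034657×35) ≈ 0.2973.
Accumulation ratio R = 1/(1 − f) ≈ 1/0.7027 ≈ 1.4231.
Each bolus raises the concentration by D/Vd = 439/95 ≈ 4.621 mg/L.
Steady-state peak Cmax,ss = C₀·R ≈ 4.621 × 1.4231 ≈ 6.576 mg/L.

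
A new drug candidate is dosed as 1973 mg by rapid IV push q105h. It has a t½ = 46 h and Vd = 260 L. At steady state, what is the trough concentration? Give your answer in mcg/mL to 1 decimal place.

k = ln2/t½ = ln2/46 ≈ 0.015068 h⁻¹; fraction remaining f = e^(−kτ) = e^(−0.015068×105) ≈ 0.2055.
At steady state, accumulation factor R = 1/(1 − e^(−kτ)) ≈ 1.2587.
Each bolus raises the concentration by D/Vd = 1973/260 ≈ 7.588 mcg/mL.
Cmax,ss = C₀/(1 − f) ≈ 7.588/0.7945 ≈ 9.551 mcg/mL.
Steady-state trough Cmin,ss = Cmax,ss·f ≈ 9.551 × 0.2055 ≈ 1.963 mcg/mL.

2.0 mcg/mL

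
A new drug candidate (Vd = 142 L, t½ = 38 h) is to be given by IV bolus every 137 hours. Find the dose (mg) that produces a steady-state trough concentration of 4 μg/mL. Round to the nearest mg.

6345 mg

τ/t½ = 137/38 ≈ 3.6053, so f = (1/2)^(137/38) ≈ 0.082169.
Cmin,ss = (D/Vd)·f/(1−f), so D = Cmin,ss·Vd·(1−f)/f.
D = 4 × 142 × (1−f)/f ≈ 4 × 142 × 11.17004 ≈ 6344.58 mg.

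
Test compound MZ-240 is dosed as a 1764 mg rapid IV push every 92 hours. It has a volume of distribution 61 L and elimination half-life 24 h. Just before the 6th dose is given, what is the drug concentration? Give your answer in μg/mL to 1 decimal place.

2.2 μg/mL

f = (1/2)^(τ/t½) = (1/2)^(92/24) ≈ 0.0702.
C₀ = D/Vd = 1764/61 ≈ 28.918 μg/mL.
Before the 6th dose, 5 doses have been given. Superposition: Cmin = C₀·(f + f² + … + f^5).
≈ 28.918 × (0.0702 + 0.0049 + 0.0003 + 0.0000 + 0.0000) ≈ 28.918 × 0.0754 ≈ 2.180 μg/mL.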